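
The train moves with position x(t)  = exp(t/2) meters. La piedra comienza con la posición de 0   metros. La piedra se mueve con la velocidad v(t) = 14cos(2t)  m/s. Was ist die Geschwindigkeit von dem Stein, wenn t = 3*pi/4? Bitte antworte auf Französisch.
De l'équation de la vitesse v(t) = 14·cos(2·t), nous substituons t = 3*pi/4 pour obtenir v = 0.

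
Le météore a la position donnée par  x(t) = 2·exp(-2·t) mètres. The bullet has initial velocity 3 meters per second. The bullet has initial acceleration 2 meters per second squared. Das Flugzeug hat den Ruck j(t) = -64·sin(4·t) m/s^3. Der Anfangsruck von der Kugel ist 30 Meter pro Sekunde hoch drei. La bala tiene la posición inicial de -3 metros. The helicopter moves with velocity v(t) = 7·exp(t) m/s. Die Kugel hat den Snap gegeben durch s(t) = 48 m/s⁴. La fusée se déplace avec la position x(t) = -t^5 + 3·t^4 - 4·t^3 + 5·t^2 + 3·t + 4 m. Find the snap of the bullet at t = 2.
We have snap s(t) = 48. Substituting t = 2: s(2) = 48.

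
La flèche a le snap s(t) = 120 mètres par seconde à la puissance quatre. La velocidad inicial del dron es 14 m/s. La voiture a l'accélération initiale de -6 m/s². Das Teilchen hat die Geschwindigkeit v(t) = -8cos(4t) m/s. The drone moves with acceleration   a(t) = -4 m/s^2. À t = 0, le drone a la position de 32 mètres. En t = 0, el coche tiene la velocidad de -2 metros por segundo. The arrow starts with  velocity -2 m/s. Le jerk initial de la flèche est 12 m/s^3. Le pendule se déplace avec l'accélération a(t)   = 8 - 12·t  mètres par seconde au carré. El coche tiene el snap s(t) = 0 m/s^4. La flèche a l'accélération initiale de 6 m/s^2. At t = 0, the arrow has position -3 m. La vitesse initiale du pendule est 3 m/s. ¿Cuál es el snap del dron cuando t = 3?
Para resolver esto, necesitamos tomar 2 derivadas de nuestra ecuación de la aceleración a(t) = -4. Tomando d/dt de a(t), encontramos j(t) = 0. Derivando la sacudida, obtenemos el snap: s(t) = 0. Tenemos el snap s(t) = 0. Sustituyendo t = 3: s(3) = 0.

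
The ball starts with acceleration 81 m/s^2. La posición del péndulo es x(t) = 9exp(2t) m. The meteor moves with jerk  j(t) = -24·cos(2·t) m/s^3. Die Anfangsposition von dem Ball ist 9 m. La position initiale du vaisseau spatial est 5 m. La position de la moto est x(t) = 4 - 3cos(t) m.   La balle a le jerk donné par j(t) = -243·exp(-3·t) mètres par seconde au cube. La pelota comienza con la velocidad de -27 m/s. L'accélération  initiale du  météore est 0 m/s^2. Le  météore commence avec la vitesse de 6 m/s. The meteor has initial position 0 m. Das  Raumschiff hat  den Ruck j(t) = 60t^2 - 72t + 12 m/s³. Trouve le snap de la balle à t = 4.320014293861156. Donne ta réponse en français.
En partant du jerk j(t) = -243·exp(-3·t), nous prenons 1 dérivée. La dérivée du jerk donne le snap: s(t) = 729·exp(-3·t). De l'équation du snap s(t) = 729·exp(-3·t), nous substituons t = 4.320014293861156 pour obtenir s = 0.00171495377929672.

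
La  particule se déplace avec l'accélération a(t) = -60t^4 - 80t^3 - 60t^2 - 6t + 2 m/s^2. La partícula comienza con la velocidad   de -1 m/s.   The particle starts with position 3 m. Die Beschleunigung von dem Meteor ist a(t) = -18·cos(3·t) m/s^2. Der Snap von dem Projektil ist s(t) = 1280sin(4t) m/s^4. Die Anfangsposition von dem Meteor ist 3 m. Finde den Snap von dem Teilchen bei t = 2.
Wir müssen unsere Gleichung für die Beschleunigung a(t) = -60·t^4 - 80·t^3 - 60·t^2 - 6·t + 2 2-mal ableiten. Mit d/dt von a(t) finden wir j(t) = -240·t^3 - 240·t^2 - 120·t - 6. Durch Ableiten von dem Ruck erhalten wir den Snap: s(t) = -720·t^2 - 480·t - 120. Mit s(t) = -720·t^2 - 480·t - 120 und Einsetzen von t = 2, finden wir s = -3960.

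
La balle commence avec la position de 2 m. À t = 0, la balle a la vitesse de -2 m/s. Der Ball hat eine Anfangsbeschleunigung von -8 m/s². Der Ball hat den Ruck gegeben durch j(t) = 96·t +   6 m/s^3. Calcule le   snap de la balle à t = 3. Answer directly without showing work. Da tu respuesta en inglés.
At t = 3, s = 96.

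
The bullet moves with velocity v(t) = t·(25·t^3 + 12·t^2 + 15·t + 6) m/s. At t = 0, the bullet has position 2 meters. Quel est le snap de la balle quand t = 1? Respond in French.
Nous devons dériver notre équation de la vitesse v(t) = t·(25·t^3 + 12·t^2 + 15·t + 6) 3 fois. En dérivant la vitesse, nous obtenons l'accélération: a(t) = 25·t^3 + 12·t^2 + t·(75·t^2 + 24·t + 15) + 15·t + 6. En dérivant l'accélération, nous obtenons le jerk: j(t) = 150·t^2 + t·(150·t + 24) + 48·t + 30. En dérivant le jerk, nous obtenons le snap: s(t) = 600·t + 72. En utilisant s(t) = 600·t + 72 et en substituant t = 1, nous trouvons s = 672.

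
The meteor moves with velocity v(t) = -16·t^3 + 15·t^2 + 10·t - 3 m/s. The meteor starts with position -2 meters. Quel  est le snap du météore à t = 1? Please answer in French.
Nous devons dériver notre équation de la vitesse v(t) = -16·t^3 + 15·t^2 + 10·t - 3 3 fois. En dérivant la vitesse, nous obtenons l'accélération: a(t) = -48·t^2 + 30·t + 10. En dérivant l'accélération, nous obtenons le jerk: j(t) = 30 - 96·t. En prenant d/dt de j(t), nous trouvons s(t) = -96. En utilisant s(t) = -96 et en substituant t = 1, nous trouvons s = -96.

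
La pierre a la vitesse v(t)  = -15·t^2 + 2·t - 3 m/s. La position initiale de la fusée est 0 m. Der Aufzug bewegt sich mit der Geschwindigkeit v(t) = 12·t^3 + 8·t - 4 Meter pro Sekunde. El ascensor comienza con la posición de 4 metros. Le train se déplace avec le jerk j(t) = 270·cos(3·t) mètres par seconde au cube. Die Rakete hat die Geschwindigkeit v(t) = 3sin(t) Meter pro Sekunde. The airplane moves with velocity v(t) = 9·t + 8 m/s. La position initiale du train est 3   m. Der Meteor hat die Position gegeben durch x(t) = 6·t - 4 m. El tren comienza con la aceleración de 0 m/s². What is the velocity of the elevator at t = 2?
Using v(t) = 12·t^3 + 8·t - 4 and substituting t = 2, we find v = 108.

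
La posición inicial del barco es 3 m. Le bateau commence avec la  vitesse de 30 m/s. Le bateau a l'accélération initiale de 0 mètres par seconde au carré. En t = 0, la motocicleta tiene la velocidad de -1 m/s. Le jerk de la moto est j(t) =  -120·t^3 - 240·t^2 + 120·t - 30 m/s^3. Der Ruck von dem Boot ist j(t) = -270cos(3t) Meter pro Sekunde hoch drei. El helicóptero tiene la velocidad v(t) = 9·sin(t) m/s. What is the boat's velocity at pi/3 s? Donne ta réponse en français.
En partant du jerk j(t) = -270·cos(3·t), nous prenons 2 primitives. En prenant ∫j(t)dt et en appliquant a(0) = 0, nous trouvons a(t) = -90·sin(3·t). L'intégrale de l'accélération, avec v(0) = 30, donne la vitesse: v(t) = 30·cos(3·t). En utilisant v(t) = 30·cos(3·t) et en substituant t = pi/3, nous trouvons v = -30.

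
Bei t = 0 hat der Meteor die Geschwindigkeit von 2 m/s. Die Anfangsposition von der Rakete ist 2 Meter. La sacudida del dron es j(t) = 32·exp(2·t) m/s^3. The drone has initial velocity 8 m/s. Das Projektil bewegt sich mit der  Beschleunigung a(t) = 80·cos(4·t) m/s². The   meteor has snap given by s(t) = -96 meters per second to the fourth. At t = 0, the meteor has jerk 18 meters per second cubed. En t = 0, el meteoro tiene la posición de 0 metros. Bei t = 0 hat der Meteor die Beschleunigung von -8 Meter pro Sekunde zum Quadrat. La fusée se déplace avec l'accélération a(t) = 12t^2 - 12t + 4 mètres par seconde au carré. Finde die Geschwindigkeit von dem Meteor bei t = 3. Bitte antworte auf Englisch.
To find the answer, we compute 3 integrals of s(t) = -96. The integral of snap is jerk. Using j(0) = 18, we get j(t) = 18 - 96·t. The integral of jerk is acceleration. Using a(0) = -8, we get a(t) = -48·t^2 + 18·t - 8. Finding the antiderivative of a(t) and using v(0) = 2: v(t) = -16·t^3 + 9·t^2 - 8·t + 2. Using v(t) = -16·t^3 + 9·t^2 - 8·t + 2 and substituting t = 3, we find v = -373.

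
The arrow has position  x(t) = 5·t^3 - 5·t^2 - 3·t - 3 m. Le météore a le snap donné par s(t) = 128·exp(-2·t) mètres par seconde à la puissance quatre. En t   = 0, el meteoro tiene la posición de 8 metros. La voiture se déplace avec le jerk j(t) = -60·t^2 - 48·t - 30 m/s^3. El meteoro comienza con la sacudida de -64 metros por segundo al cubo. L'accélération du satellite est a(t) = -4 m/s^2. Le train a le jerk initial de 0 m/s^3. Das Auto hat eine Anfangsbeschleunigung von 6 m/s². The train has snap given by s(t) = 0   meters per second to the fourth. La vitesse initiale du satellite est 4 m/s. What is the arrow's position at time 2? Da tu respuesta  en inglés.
Using x(t) = 5·t^3 - 5·t^2 - 3·t - 3 and substituting t = 2, we find x = 11.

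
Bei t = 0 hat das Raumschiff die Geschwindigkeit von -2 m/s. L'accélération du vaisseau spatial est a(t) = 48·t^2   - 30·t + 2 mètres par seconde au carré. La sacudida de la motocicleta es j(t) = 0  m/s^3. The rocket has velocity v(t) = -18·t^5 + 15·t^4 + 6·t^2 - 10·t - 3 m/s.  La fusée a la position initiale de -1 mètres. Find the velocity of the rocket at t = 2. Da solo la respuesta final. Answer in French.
La vitesse à t = 2 est v = -335.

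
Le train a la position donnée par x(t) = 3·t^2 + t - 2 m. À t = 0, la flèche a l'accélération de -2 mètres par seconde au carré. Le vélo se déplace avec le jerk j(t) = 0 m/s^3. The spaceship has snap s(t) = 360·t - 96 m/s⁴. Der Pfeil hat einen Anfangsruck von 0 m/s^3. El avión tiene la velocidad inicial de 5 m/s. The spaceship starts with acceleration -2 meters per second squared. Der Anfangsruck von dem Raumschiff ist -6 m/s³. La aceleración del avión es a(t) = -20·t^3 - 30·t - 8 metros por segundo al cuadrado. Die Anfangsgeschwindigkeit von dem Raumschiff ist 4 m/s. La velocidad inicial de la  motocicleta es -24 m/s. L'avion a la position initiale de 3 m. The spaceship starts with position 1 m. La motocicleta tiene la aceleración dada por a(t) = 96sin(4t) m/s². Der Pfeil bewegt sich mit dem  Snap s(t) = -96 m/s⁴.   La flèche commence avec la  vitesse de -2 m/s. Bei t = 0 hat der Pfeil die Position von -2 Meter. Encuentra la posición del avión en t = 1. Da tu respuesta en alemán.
Wir müssen das Integral unserer Gleichung für die Beschleunigung a(t) = -20·t^3 - 30·t - 8 2-mal finden. Durch Integration von der Beschleunigung und Verwendung der Anfangsbedingung v(0) = 5, erhalten wir v(t) = -5·t^4 - 15·t^2 - 8·t + 5. Mit ∫v(t)dt und Anwendung von x(0) = 3, finden wir x(t) = -t^5 - 5·t^3 - 4·t^2 + 5·t + 3. Wir haben die Position x(t) = -t^5 - 5·t^3 - 4·t^2 + 5·t + 3. Durch Einsetzen von t = 1: x(1) = -2.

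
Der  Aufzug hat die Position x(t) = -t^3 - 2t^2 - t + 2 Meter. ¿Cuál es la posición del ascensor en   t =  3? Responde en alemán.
Wir haben die Position x(t) = -t^3 - 2·t^2 - t + 2. Durch Einsetzen von t = 3: x(3) = -46.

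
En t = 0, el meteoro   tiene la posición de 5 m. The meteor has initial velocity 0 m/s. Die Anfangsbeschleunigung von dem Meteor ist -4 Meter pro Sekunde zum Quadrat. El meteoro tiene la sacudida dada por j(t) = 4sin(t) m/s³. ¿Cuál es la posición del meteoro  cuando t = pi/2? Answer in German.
Um dies zu lösen, müssen wir 3 Stammfunktionen unserer Gleichung für den Ruck j(t) = 4·sin(t) finden. Die Stammfunktion von dem Ruck ist die Beschleunigung. Mit a(0) = -4 erhalten wir a(t) = -4·cos(t). Das Integral von der Beschleunigung ist die Geschwindigkeit. Mit v(0) = 0 erhalten wir v(t) = -4·sin(t). Mit ∫v(t)dt und Anwendung von x(0) = 5, finden wir x(t) = 4·cos(t) + 1. Mit x(t) = 4·cos(t) + 1 und Einsetzen von t = pi/2, finden wir x = 1.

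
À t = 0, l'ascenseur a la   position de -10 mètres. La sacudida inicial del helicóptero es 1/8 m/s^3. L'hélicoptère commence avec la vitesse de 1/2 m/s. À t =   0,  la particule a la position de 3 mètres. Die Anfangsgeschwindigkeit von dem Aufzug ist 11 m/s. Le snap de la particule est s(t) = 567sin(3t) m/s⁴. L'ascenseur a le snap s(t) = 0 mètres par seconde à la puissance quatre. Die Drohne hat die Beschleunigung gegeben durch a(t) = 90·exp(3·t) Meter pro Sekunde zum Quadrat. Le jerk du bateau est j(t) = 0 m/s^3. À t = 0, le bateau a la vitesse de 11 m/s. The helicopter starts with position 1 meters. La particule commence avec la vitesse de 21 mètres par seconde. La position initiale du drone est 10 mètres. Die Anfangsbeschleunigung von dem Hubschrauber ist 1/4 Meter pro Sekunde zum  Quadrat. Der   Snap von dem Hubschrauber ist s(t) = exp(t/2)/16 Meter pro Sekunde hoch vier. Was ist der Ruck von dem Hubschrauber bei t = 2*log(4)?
Wir müssen das Integral unserer Gleichung für den Snap s(t) = exp(t/2)/16 1-mal finden. Die Stammfunktion von dem Snap ist der Ruck. Mit j(0) = 1/8 erhalten wir j(t) = exp(t/2)/8. Aus der Gleichung für den Ruck j(t) = exp(t/2)/8, setzen wir t = 2*log(4) ein und erhalten j = 1/2.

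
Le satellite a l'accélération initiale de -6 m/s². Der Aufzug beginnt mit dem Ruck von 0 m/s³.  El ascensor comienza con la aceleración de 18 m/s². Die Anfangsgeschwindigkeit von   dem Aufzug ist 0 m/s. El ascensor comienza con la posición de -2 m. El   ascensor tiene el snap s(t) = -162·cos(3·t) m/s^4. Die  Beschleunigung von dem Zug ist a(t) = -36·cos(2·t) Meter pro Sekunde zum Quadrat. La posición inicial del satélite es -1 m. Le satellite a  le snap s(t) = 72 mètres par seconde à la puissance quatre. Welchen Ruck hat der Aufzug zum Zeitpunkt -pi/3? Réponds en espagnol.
Necesitamos integrar nuestra ecuación del snap s(t) = -162·cos(3·t) 1 vez. Integrando el snap y usando la condición inicial j(0) = 0, obtenemos j(t) = -54·sin(3·t). De la ecuación de la sacudida j(t) = -54·sin(3·t), sustituimos t = -pi/3 para obtener j = 0.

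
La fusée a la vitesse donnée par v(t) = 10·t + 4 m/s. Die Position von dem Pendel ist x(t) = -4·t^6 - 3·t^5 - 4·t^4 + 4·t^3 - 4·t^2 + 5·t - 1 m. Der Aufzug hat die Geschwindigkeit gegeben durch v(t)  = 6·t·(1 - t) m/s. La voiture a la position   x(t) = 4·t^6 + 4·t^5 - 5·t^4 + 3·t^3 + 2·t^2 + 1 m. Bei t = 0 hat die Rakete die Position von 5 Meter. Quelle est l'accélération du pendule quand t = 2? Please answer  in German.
Ausgehend von der Position x(t) = -4·t^6 - 3·t^5 - 4·t^4 + 4·t^3 - 4·t^2 + 5·t - 1, nehmen wir 2 Ableitungen. Durch Ableiten von der Position erhalten wir die Geschwindigkeit: v(t) = -24·t^5 - 15·t^4 - 16·t^3 + 12·t^2 - 8·t + 5. Die Ableitung von der Geschwindigkeit ergibt die Beschleunigung: a(t) = -120·t^4 - 60·t^3 - 48·t^2 + 24·t - 8. Wir haben die Beschleunigung a(t) = -120·t^4 - 60·t^3 - 48·t^2 + 24·t - 8. Durch Einsetzen von t = 2: a(2) = -2552.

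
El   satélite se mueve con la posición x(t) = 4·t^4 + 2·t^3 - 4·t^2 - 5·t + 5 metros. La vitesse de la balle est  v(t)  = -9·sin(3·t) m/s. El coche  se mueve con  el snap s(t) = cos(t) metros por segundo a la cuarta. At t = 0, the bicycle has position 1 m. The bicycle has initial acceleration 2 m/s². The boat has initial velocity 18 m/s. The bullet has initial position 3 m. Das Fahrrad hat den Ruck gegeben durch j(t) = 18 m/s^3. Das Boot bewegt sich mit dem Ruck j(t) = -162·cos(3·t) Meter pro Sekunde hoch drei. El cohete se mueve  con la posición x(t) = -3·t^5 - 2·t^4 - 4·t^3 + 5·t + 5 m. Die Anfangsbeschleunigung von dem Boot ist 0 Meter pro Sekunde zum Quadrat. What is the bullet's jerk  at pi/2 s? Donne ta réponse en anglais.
Starting from velocity v(t) = -9·sin(3·t), we take 2 derivatives. Differentiating velocity, we get acceleration: a(t) = -27·cos(3·t). Differentiating acceleration, we get jerk: j(t) = 81·sin(3·t). Using j(t) = 81·sin(3·t) and substituting t = pi/2, we find j = -81.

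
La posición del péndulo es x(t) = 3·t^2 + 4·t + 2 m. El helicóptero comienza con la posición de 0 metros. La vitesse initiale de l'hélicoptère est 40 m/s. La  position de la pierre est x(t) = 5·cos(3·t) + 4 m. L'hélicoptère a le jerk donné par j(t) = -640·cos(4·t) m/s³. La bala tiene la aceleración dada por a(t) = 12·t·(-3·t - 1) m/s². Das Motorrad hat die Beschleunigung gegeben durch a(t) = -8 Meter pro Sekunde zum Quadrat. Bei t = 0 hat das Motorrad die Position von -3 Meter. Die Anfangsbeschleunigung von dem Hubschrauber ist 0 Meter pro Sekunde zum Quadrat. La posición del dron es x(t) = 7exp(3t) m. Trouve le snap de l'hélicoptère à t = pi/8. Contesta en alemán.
Ausgehend von dem Ruck j(t) = -640·cos(4·t), nehmen wir 1 Ableitung. Mit d/dt von j(t) finden wir s(t) = 2560·sin(4·t). Wir haben den Snap s(t) = 2560·sin(4·t). Durch Einsetzen von t = pi/8: s(pi/8) = 2560.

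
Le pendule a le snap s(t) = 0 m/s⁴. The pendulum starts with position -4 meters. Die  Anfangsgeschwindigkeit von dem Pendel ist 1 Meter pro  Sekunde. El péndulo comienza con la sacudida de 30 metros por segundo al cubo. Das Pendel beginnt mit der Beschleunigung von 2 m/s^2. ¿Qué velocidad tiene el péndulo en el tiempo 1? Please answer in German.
Wir müssen unsere Gleichung für den Snap s(t) = 0 3-mal integrieren. Mit ∫s(t)dt und Anwendung von j(0) = 30, finden wir j(t) = 30. Mit ∫j(t)dt und Anwendung von a(0) = 2, finden wir a(t) = 30·t + 2. Mit ∫a(t)dt und Anwendung von v(0) = 1, finden wir v(t) = 15·t^2 + 2·t + 1. Mit v(t) = 15·t^2 + 2·t + 1 und Einsetzen von t = 1, finden wir v = 18.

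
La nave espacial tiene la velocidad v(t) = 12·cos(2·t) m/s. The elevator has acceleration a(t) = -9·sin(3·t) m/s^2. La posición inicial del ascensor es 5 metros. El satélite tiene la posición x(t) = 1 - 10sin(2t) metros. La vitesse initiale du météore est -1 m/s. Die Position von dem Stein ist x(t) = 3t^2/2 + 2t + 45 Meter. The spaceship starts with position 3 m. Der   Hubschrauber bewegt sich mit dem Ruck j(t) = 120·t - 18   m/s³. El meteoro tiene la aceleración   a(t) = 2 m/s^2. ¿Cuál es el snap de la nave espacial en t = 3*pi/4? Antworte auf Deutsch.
Wir müssen unsere Gleichung für die Geschwindigkeit v(t) = 12·cos(2·t) 3-mal ableiten. Durch Ableiten von der Geschwindigkeit erhalten wir die Beschleunigung: a(t) = -24·sin(2·t). Mit d/dt von a(t) finden wir j(t) = -48·cos(2·t). Die Ableitung von dem Ruck ergibt den Snap: s(t) = 96·sin(2·t). Wir haben den Snap s(t) = 96·sin(2·t). Durch Einsetzen von t = 3*pi/4: s(3*pi/4) = -96.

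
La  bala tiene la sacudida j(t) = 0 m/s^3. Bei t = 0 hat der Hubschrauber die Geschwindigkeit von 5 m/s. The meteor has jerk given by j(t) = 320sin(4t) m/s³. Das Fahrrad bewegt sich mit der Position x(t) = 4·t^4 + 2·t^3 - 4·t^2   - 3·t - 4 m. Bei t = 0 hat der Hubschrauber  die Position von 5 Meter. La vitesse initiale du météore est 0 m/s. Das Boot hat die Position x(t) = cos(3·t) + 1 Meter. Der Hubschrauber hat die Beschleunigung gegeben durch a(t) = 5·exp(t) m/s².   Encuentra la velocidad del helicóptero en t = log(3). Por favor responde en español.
Necesitamos integrar nuestra ecuación de la aceleración a(t) = 5·exp(t) 1 vez. La antiderivada de la aceleración, con v(0) = 5, da la velocidad: v(t) = 5·exp(t). Usando v(t) = 5·exp(t) y sustituyendo t = log(3), encontramos v = 15.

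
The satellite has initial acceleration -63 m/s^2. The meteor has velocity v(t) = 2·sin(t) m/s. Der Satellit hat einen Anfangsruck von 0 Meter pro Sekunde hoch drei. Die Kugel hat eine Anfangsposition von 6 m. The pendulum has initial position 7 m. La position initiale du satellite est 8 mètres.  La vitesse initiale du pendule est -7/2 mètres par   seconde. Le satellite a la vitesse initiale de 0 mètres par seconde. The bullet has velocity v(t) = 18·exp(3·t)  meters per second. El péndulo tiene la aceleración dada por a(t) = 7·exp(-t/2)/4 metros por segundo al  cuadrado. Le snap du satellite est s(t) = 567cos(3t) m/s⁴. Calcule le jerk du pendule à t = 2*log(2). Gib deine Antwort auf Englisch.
Starting from acceleration a(t) = 7·exp(-t/2)/4, we take 1 derivative. Taking d/dt of a(t), we find j(t) = -7·exp(-t/2)/8. We have jerk j(t) = -7·exp(-t/2)/8. Substituting t = 2*log(2): j(2*log(2)) = -7/16.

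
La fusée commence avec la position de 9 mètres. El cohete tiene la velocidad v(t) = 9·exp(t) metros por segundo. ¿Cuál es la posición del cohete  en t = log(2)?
Partiendo de la velocidad v(t) = 9·exp(t), tomamos 1 integral. La integral de la velocidad es la posición. Usando x(0) = 9, obtenemos x(t) = 9·exp(t). De la ecuación de la posición x(t) = 9·exp(t), sustituimos t = log(2) para obtener x = 18.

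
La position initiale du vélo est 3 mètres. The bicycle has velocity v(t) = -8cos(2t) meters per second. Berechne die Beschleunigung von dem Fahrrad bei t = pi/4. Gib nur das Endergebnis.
a(pi/4) = 16.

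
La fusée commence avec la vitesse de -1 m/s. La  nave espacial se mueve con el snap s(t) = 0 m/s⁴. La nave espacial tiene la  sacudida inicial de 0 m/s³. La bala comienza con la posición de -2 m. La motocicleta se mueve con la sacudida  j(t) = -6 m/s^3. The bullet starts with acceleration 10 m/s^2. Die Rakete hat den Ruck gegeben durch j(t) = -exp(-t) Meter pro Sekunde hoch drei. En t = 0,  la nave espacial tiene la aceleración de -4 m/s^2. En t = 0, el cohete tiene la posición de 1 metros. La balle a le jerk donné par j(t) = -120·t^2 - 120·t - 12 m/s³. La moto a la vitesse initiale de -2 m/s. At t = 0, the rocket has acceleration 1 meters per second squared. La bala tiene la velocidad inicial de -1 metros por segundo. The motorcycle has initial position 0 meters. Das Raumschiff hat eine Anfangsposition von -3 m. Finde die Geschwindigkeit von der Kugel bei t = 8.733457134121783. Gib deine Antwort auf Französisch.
En partant du jerk j(t) = -120·t^2 - 120·t - 12, nous prenons 2 primitives. En prenant ∫j(t)dt et en appliquant a(0) = 10, nous trouvons a(t) = -40·t^3 - 60·t^2 - 12·t + 10. En prenant ∫a(t)dt et en appliquant v(0) = -1, nous trouvons v(t) = -10·t^4 - 20·t^3 - 6·t^2 + 10·t - 1. Nous avons la vitesse v(t) = -10·t^4 - 20·t^3 - 6·t^2 + 10·t - 1. En substituant t = 8.733457134121783: v(8.733457134121783) = -71870.0148886504.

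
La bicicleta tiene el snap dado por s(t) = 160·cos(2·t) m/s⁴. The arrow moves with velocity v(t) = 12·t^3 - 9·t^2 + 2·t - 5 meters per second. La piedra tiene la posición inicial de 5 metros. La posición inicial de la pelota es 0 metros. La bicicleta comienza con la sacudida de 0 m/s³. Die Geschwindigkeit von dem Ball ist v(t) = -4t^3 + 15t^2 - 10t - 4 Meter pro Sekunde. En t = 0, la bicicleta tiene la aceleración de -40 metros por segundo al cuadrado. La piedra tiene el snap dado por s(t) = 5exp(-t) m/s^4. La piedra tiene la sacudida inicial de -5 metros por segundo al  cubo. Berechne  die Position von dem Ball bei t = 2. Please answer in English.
We need to integrate our velocity equation v(t) = -4·t^3 + 15·t^2 - 10·t - 4 1 time. The antiderivative of velocity, with x(0) = 0, gives position: x(t) = -t^4 + 5·t^3 - 5·t^2 - 4·t. From the given position equation x(t) = -t^4 + 5·t^3 - 5·t^2 - 4·t, we substitute t = 2 to get x = -4.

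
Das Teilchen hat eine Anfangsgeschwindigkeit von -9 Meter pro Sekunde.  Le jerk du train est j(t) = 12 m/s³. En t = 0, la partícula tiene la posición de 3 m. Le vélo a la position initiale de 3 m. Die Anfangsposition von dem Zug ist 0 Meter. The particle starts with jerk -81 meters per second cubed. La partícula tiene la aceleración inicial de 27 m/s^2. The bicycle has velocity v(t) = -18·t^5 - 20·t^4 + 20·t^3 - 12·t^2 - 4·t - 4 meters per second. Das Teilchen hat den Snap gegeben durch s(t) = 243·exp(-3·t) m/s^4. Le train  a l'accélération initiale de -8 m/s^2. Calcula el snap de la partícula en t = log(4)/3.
Usando s(t) = 243·exp(-3·t) y sustituyendo t = log(4)/3, encontramos s = 243/4.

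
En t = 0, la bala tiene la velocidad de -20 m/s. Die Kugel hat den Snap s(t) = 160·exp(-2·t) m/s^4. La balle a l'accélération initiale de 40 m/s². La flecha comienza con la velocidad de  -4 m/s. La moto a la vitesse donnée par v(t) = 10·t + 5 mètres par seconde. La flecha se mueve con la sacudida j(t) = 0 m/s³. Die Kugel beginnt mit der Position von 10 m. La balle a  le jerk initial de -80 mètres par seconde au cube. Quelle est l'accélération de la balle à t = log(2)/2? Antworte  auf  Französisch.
Pour résoudre ceci, nous devons prendre 2 primitives de notre équation du snap s(t) = 160·exp(-2·t). L'intégrale du snap, avec j(0) = -80, donne le jerk: j(t) = -80·exp(-2·t). La primitive du jerk, avec a(0) = 40, donne l'accélération: a(t) = 40·exp(-2·t). De l'équation de l'accélération a(t) = 40·exp(-2·t), nous substituons t = log(2)/2 pour obtenir a = 20.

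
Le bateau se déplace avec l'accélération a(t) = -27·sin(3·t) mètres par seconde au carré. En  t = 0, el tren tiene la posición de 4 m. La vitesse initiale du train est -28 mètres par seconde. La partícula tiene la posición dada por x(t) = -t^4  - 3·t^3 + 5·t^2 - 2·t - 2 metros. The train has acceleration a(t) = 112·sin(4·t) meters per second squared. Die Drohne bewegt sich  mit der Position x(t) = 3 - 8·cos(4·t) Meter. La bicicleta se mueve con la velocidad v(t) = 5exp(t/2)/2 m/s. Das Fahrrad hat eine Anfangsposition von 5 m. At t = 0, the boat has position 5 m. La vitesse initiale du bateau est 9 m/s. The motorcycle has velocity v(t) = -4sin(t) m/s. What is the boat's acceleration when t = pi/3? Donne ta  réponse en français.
Nous avons l'accélération a(t) = -27·sin(3·t). En substituant t = pi/3: a(pi/3) = 0.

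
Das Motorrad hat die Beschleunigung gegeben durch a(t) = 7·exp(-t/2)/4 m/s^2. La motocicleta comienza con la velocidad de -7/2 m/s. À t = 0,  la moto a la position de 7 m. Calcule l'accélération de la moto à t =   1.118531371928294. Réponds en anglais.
We have acceleration a(t) = 7·exp(-t/2)/4. Substituting t = 1.118531371928294: a(1.118531371928294) = 1.00035016326412.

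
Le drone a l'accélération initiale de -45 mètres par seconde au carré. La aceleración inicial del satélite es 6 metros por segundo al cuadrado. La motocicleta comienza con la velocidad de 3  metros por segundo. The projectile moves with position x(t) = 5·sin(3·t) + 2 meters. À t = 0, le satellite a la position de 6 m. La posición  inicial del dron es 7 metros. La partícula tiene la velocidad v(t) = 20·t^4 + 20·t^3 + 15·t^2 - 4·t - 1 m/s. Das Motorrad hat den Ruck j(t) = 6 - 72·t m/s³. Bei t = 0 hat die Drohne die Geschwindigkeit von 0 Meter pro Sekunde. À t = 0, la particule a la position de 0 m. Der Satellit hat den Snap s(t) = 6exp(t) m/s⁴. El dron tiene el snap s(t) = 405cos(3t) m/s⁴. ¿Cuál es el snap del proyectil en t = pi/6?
Para resolver esto, necesitamos tomar 4 derivadas de nuestra ecuación de la posición x(t) = 5·sin(3·t) + 2. La derivada de la posición da la velocidad: v(t) = 15·cos(3·t). Derivando la velocidad, obtenemos la aceleración: a(t) = -45·sin(3·t). La derivada de la aceleración da la sacudida: j(t) = -135·cos(3·t). La derivada de la sacudida da el snap: s(t) = 405·sin(3·t). Tenemos el snap s(t) = 405·sin(3·t). Sustituyendo t = pi/6: s(pi/6) = 405.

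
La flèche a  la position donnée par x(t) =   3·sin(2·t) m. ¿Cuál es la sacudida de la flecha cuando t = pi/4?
Debemos derivar nuestra ecuación de la posición x(t) = 3·sin(2·t) 3 veces. Tomando d/dt de x(t), encontramos v(t) = 6·cos(2·t). Derivando la velocidad, obtenemos la aceleración: a(t) = -12·sin(2·t). Tomando d/dt de a(t), encontramos j(t) = -24·cos(2·t). Usando j(t) = -24·cos(2·t) y sustituyendo t = pi/4, encontramos j = 0.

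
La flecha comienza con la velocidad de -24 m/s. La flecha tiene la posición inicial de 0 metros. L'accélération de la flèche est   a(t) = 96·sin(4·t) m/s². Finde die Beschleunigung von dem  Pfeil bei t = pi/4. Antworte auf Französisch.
De l'équation de l'accélération a(t) = 96·sin(4·t), nous substituons t = pi/4 pour obtenir a = 0.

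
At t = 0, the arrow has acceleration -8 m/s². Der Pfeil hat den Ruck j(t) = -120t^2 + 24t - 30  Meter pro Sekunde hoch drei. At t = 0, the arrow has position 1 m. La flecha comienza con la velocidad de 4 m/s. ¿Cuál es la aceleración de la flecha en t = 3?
Para resolver esto, necesitamos tomar 1 integral de nuestra ecuación de la sacudida j(t) = -120·t^2 + 24·t - 30. Integrando la sacudida y usando la condición inicial a(0) = -8, obtenemos a(t) = -40·t^3 + 12·t^2 - 30·t - 8. De la ecuación de la aceleración a(t) = -40·t^3 + 12·t^2 - 30·t - 8, sustituimos t = 3 para obtener a = -1070.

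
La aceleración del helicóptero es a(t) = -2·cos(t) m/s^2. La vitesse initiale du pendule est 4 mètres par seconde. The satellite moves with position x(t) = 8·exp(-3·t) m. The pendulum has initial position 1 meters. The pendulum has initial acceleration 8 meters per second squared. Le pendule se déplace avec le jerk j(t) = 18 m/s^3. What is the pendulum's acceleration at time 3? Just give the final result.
The acceleration at t = 3 is a = 62.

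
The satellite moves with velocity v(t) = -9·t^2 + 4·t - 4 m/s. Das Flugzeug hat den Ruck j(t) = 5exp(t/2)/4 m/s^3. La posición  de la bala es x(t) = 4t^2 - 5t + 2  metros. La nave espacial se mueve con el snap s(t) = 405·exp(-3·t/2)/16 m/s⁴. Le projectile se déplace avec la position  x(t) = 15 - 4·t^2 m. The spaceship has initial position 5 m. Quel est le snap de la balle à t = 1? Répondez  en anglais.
We must differentiate our position equation x(t) = 4·t^2 - 5·t + 2 4 times. Taking d/dt of x(t), we find v(t) = 8·t - 5. Differentiating velocity, we get acceleration: a(t) = 8. Taking d/dt of a(t), we find j(t) = 0. Taking d/dt of j(t), we find s(t) = 0. Using s(t) = 0 and substituting t = 1, we find s = 0.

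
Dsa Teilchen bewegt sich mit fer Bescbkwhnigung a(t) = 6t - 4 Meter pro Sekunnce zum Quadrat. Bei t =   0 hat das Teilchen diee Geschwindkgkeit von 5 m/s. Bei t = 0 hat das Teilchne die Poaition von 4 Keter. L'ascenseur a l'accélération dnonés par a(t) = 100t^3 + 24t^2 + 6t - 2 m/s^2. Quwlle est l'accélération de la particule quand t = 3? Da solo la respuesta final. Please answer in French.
a(3) = 14.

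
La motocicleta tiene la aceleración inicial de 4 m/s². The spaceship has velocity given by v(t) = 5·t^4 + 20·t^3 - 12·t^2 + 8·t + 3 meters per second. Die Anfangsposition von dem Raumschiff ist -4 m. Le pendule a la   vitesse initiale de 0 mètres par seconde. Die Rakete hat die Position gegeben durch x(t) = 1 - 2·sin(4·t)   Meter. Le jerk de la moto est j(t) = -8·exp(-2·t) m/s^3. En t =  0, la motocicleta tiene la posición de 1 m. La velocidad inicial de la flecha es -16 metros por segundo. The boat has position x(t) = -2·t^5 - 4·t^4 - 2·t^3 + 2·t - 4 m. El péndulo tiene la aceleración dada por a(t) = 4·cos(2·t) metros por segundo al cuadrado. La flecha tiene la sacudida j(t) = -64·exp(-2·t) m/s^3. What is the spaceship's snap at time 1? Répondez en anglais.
We must differentiate our velocity equation v(t) = 5·t^4 + 20·t^3 - 12·t^2 + 8·t + 3 3 times. The derivative of velocity gives acceleration: a(t) = 20·t^3 + 60·t^2 - 24·t + 8. Differentiating acceleration, we get jerk: j(t) = 60·t^2 + 120·t - 24. The derivative of jerk gives snap: s(t) = 120·t + 120. We have snap s(t) = 120·t + 120. Substituting t = 1: s(1) = 240.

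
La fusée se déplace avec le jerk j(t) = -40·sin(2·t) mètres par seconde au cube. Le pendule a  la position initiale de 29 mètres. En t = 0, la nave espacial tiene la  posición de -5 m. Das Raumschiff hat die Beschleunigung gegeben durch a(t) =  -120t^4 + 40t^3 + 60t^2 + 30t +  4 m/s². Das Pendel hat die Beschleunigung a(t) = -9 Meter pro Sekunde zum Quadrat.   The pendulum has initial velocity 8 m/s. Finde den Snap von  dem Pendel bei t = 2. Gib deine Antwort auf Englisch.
Starting from acceleration a(t) = -9, we take 2 derivatives. Differentiating acceleration, we get jerk: j(t) = 0. The derivative of jerk gives snap: s(t) = 0. From the given snap equation s(t) = 0, we substitute t = 2 to get s = 0.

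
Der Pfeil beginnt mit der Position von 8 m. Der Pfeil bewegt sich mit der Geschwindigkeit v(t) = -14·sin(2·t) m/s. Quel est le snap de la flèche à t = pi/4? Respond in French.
Pour résoudre ceci, nous devons prendre 3 dérivées de notre équation de la vitesse v(t) = -14·sin(2·t). En dérivant la vitesse, nous obtenons l'accélération: a(t) = -28·cos(2·t). En prenant d/dt de a(t), nous trouvons j(t) = 56·sin(2·t). En prenant d/dt de j(t), nous trouvons s(t) = 112·cos(2·t). Nous avons le snap s(t) = 112·cos(2·t). En substituant t = pi/4: s(pi/4) = 0.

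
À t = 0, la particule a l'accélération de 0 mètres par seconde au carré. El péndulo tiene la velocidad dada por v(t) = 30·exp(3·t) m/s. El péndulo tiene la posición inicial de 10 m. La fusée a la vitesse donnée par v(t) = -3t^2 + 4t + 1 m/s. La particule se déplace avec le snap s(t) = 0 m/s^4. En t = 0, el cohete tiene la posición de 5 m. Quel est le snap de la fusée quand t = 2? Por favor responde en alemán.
Um dies zu lösen, müssen wir 3 Ableitungen unserer Gleichung für die Geschwindigkeit v(t) = -3·t^2 + 4·t + 1 nehmen. Mit d/dt von v(t) finden wir a(t) = 4 - 6·t. Durch Ableiten von der Beschleunigung erhalten wir den Ruck: j(t) = -6. Die Ableitung von dem Ruck ergibt den Snap: s(t) = 0. Mit s(t) = 0 und Einsetzen von t = 2, finden wir s = 0.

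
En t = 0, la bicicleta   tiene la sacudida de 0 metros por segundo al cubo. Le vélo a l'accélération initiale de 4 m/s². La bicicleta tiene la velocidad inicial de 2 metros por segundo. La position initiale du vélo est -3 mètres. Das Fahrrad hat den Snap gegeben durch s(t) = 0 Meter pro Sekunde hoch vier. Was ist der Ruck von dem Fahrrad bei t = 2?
Wir müssen unsere Gleichung für den Snap s(t) = 0 1-mal integrieren. Die Stammfunktion von dem Snap, mit j(0) = 0, ergibt den Ruck: j(t) = 0. Aus der Gleichung für den Ruck j(t) = 0, setzen wir t = 2 ein und erhalten j = 0.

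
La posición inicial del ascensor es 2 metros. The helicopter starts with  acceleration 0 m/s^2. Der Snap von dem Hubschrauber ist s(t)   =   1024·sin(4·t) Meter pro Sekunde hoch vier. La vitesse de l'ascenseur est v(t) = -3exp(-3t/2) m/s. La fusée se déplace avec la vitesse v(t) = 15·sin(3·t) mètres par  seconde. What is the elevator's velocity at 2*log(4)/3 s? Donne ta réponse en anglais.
From the given velocity equation v(t) = -3·exp(-3·t/2), we substitute t = 2*log(4)/3 to get v = -3/4.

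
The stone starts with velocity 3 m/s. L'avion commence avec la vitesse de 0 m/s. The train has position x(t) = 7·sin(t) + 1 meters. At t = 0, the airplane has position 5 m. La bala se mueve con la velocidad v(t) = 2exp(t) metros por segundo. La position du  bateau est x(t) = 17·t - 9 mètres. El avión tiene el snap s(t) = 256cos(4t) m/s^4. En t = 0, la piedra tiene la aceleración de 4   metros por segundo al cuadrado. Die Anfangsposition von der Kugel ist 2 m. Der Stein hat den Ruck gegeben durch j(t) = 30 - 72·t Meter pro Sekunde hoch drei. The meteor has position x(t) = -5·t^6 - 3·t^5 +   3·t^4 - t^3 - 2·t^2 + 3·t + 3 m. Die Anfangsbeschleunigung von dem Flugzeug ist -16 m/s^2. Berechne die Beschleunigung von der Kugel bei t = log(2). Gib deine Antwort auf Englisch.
We must differentiate our velocity equation v(t) = 2·exp(t) 1 time. Taking d/dt of v(t), we find a(t) = 2·exp(t). Using a(t) = 2·exp(t) and substituting t = log(2), we find a = 4.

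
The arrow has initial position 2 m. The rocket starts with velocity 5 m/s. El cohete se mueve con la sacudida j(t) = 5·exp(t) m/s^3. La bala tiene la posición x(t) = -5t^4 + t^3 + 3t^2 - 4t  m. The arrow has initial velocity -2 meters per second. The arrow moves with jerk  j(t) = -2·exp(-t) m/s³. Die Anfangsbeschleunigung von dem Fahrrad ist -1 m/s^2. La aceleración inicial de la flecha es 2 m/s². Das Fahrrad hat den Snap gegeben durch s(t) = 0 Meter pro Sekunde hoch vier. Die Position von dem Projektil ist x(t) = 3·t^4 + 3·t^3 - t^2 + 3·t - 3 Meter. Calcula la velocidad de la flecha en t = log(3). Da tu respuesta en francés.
En partant du jerk j(t) = -2·exp(-t), nous prenons 2 intégrales. L'intégrale du jerk est l'accélération. En utilisant a(0) = 2, nous obtenons a(t) = 2·exp(-t). En prenant ∫a(t)dt et en appliquant v(0) = -2, nous trouvons v(t) = -2·exp(-t). En utilisant v(t) = -2·exp(-t) et en substituant t = log(3), nous trouvons v = -2/3.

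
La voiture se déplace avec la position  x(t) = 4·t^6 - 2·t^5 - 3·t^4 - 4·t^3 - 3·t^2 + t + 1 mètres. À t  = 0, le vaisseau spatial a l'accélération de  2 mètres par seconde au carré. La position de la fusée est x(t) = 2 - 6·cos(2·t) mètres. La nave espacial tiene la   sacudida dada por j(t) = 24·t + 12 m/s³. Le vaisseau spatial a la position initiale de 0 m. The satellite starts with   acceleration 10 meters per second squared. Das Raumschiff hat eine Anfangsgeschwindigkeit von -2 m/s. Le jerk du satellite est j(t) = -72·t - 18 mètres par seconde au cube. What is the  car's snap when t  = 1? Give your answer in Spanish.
Para resolver esto, necesitamos tomar 4 derivadas de nuestra ecuación de la posición x(t) = 4·t^6 - 2·t^5 - 3·t^4 - 4·t^3 - 3·t^2 + t + 1. Tomando d/dt de x(t), encontramos v(t) = 24·t^5 - 10·t^4 - 12·t^3 - 12·t^2 - 6·t + 1. Derivando la velocidad, obtenemos la aceleración: a(t) = 120·t^4 - 40·t^3 - 36·t^2 - 24·t - 6. Derivando la aceleración, obtenemos la sacudida: j(t) = 480·t^3 - 120·t^2 - 72·t - 24. Derivando la sacudida, obtenemos el snap: s(t) = 1440·t^2 - 240·t - 72. Tenemos el snap s(t) = 1440·t^2 - 240·t - 72. Sustituyendo t = 1: s(1) = 1128.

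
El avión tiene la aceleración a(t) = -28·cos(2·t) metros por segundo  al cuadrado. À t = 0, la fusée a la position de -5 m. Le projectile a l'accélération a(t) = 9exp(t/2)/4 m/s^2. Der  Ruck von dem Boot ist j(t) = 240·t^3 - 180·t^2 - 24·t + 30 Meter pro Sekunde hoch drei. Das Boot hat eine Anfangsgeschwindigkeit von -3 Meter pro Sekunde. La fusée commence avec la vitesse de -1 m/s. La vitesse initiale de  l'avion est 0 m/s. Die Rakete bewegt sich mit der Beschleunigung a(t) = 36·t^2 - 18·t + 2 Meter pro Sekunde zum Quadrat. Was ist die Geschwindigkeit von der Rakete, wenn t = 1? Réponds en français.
En partant de l'accélération a(t) = 36·t^2 - 18·t + 2, nous prenons 1 primitive. En prenant ∫a(t)dt et en appliquant v(0) = -1, nous trouvons v(t) = 12·t^3 - 9·t^2 + 2·t - 1. En utilisant v(t) = 12·t^3 - 9·t^2 + 2·t - 1 et en substituant t = 1, nous trouvons v = 4.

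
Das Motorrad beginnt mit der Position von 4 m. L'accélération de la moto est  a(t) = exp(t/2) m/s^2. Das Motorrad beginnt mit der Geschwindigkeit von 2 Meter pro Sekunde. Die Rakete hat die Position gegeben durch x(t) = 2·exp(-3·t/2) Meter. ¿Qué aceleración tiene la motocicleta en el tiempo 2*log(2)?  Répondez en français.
En utilisant a(t) = exp(t/2) et en substituant t = 2*log(2), nous trouvons a = 2.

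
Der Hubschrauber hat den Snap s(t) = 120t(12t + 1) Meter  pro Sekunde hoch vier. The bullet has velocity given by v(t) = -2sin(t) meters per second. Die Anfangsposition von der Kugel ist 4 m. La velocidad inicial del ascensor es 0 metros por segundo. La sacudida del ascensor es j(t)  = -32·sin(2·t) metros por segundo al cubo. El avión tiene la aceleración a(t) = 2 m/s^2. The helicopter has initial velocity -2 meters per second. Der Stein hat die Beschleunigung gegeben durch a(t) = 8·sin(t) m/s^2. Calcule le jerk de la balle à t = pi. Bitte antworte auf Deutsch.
Wir müssen unsere Gleichung für die Geschwindigkeit v(t) = -2·sin(t) 2-mal ableiten. Durch Ableiten von der Geschwindigkeit erhalten wir die Beschleunigung: a(t) = -2·cos(t). Die Ableitung von der Beschleunigung ergibt den Ruck: j(t) = 2·sin(t). Mit j(t) = 2·sin(t) und Einsetzen von t = pi, finden wir j = 0.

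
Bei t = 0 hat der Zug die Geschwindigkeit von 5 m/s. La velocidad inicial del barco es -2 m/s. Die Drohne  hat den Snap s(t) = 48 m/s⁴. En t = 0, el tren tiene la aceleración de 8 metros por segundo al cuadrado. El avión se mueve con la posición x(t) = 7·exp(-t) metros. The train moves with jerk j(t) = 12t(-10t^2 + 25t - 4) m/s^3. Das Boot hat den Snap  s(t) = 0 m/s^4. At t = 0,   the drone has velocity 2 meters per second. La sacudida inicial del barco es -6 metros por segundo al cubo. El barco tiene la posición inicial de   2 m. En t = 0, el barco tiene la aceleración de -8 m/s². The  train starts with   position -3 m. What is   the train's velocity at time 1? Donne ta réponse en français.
Pour résoudre ceci, nous devons prendre 2 intégrales de notre équation du jerk j(t) = 12·t·(-10·t^2 + 25·t - 4). En intégrant le jerk et en utilisant la condition initiale a(0) = 8, nous obtenons a(t) = -30·t^4 + 100·t^3 - 24·t^2 + 8. En intégrant l'accélération et en utilisant la condition initiale v(0) = 5, nous obtenons v(t) = -6·t^5 + 25·t^4 - 8·t^3 + 8·t + 5. En utilisant v(t) = -6·t^5 + 25·t^4 - 8·t^3 + 8·t + 5 et en substituant t = 1, nous trouvons v = 24.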